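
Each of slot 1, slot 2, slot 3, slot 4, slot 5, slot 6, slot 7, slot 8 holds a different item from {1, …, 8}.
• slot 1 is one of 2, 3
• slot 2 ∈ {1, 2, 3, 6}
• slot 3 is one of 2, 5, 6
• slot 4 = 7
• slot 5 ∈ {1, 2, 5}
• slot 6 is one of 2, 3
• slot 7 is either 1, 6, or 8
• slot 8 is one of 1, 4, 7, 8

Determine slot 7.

slot 4 has just one choice, so slot 4 = 7. Eliminate 7 elsewhere: slot 8.
The 7 still-open variables draw from only 7 values {1, 2, 3, 4, 5, 6, 8}, so each is used; only slot 8 can be 4, hence slot 8 = 4.
The 6 still-open variables together cover exactly {1, 2, 3, 5, 6, 8} — 6 values for 6 variables — and 8 appears only in slot 7's list, so slot 7 = 8.

8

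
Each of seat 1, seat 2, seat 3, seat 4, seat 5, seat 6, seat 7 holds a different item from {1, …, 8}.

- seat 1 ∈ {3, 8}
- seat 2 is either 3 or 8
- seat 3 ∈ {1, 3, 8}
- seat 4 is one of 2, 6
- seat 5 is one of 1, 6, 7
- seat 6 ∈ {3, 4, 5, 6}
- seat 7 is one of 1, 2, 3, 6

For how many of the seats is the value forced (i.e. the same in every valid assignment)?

2

The 2 variables seat 1 and seat 2 are confined to {3, 8}, which locks those values in; drop them from seat 3, seat 6, seat 7.
That leaves seat 3 = 1. Strike 1 from seat 5, seat 7.
seat 4 and seat 7 between them cover only {2, 6} — a naked pair. Remove those values from seat 5, seat 6.
seat 5 has just one choice, so seat 5 = 7.
Determined: seat 3=1, seat 5=7. The other seats each still have more than one consistent value. That makes 2.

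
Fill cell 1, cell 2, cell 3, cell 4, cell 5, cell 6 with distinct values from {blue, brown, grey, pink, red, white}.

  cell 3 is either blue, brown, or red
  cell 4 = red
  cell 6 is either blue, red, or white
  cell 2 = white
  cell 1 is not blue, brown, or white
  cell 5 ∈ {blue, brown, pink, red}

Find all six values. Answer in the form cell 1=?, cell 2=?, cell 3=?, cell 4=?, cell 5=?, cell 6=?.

cell 2 must be white (only option left). Remove white from cell 6.
cell 4 must be red (only option left). Eliminate red elsewhere: cell 1, cell 3, cell 5, cell 6.
cell 6 has just one choice, so cell 6 = blue. Eliminate blue elsewhere: cell 3, cell 5.
cell 3's domain is down to {brown}, so cell 3 = brown. Eliminate brown elsewhere: cell 5.
cell 5 has just one choice, so cell 5 = pink. So cell 1 can't be pink.
cell 1 has just one choice, so cell 1 = grey.

cell 1=grey, cell 2=white, cell 3=brown, cell 4=red, cell 5=pink, cell 6=blue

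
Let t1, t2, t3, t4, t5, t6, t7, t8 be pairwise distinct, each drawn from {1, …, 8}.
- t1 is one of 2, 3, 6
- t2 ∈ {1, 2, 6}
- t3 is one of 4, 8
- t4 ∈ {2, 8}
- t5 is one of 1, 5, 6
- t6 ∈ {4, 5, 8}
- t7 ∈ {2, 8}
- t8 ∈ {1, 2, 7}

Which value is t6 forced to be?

The 8 variables draw from only 8 values {1, 2, 3, 4, 5, 6, 7, 8}, so each is used; only t1 can be 3, hence t1 = 3.
The 7 still-open variables together cover exactly {1, 2, 4, 5, 6, 7, 8} — 7 values for 7 variables — and 7 appears only in t8's list, so t8 = 7.
The 2 variables t4 and t7 are confined to {2, 8}, which locks those values in; drop them from t2, t3, t6.
t3 must be 4 (only option left). Eliminate 4 elsewhere: t6.
So t6 = 5.

5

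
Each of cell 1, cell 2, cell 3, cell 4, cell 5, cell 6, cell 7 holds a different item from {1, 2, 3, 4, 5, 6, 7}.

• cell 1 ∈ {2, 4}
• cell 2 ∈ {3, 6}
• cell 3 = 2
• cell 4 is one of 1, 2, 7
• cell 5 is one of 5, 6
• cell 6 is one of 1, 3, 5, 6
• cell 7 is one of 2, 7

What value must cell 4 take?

cell 3 has just one choice, so cell 3 = 2. Strike 2 from cell 1, cell 4, cell 7.
That leaves cell 7 = 7. Remove 7 from cell 4.
So cell 4 = 1.

1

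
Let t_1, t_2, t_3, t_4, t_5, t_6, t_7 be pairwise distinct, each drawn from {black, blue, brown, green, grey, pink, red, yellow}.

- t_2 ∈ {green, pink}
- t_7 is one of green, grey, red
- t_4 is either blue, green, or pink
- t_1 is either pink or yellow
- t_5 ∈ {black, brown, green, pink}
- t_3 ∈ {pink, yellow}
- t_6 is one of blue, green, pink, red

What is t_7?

grey

t_1 and t_3 between them cover only {pink, yellow} — a naked pair. Remove those values from t_2, t_4, t_5, t_6.
t_2 has just one choice, so t_2 = green. Remove green from t_4, t_5, t_6, t_7.
t_4 has just one choice, so t_4 = blue. Eliminate blue elsewhere: t_6.
That leaves t_6 = red. Eliminate red elsewhere: t_7.
So t_7 = grey.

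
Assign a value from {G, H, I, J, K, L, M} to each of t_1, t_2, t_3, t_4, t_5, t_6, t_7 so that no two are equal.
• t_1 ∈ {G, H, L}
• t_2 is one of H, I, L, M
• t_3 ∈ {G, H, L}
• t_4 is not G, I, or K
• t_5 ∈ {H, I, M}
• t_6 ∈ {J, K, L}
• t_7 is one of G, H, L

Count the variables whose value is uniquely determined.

Among the 7 variables, K fits only t_6 (and all 7 values in {G, H, I, J, K, L, M} must be used), so t_6 = K.
Among the 6 still-open variables, J fits only t_4 (and all 6 values in {G, H, I, J, L, M} must be used), so t_4 = J.
t_1, t_3, t_7 between them cover only {G, H, L} — a naked triple. Remove those values from t_2, t_5.
Determined: t_4=J, t_6=K. The other variables each still have more than one consistent value. That makes 2.

2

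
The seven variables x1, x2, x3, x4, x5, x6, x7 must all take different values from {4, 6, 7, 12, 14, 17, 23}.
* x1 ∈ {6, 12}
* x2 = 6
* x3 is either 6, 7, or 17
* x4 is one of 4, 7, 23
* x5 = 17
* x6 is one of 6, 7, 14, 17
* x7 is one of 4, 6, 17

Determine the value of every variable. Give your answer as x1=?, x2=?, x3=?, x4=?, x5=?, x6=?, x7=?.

x2 has just one choice, so x2 = 6. Eliminate 6 elsewhere: x1, x3, x6, x7.
x5's domain is down to {17}, so x5 = 17. So x3, x6, x7 can't be 17.
x7 must be 4 (only option left). So x4 can't be 4.
x1 has just one choice, so x1 = 12.
x3's domain is down to {7}, so x3 = 7. So x4, x6 can't be 7.
x4 must be 23 (only option left).
x6 must be 14 (only option left).

x1=12, x2=6, x3=7, x4=23, x5=17, x6=14, x7=4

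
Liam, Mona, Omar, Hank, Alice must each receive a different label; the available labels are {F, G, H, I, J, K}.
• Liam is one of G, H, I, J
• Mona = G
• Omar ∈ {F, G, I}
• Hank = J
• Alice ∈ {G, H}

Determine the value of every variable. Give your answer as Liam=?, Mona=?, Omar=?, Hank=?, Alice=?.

Mona's domain is down to {G}, so Mona = G. Strike G from Liam, Omar, Alice.
That leaves Hank = J. So Liam can't be J.
Alice's domain is down to {H}, so Alice = H. So Liam can't be H.
Liam has just one choice, so Liam = I. So Omar can't be I.
Omar has just one choice, so Omar = F.

Liam=I, Mona=G, Omar=F, Hank=J, Alice=H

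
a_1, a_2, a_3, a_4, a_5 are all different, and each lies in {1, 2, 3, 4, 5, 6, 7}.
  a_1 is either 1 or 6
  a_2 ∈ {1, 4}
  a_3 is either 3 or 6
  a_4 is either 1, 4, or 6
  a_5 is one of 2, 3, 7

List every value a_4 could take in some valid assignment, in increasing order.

a_1, a_2, a_4 between them cover only {1, 4, 6} — a naked triple. Remove those values from a_3.
a_3 has just one choice, so a_3 = 3. Remove 3 from a_5.
No further eliminations apply; a_4 can still be any of 1, 4, 6.

1, 4, 6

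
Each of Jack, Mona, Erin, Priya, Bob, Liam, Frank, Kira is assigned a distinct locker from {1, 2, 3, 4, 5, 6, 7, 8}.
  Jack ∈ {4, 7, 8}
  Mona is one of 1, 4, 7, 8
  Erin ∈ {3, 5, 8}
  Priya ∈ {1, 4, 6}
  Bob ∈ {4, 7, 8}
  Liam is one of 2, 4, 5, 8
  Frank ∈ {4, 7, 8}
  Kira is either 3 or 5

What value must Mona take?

1

The 8 variables together cover exactly {1, 2, 3, 4, 5, 6, 7, 8} — 8 values for 8 variables — and 2 appears only in Liam's list, so Liam = 2.
The 7 still-open variables draw from only 7 values {1, 3, 4, 5, 6, 7, 8}, so each is used; only Priya can be 6, hence Priya = 6.
The 6 still-open variables together cover exactly {1, 3, 4, 5, 7, 8} — 6 values for 6 variables — and 1 appears only in Mona's list, so Mona = 1.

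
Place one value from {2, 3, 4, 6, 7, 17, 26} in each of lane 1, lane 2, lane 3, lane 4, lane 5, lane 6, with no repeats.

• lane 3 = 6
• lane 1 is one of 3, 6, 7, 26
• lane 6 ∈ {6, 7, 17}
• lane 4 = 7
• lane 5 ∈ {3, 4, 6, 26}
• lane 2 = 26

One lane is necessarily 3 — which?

lane 2's domain is down to {26}, so lane 2 = 26. So lane 1, lane 5 can't be 26.
lane 3 must be 6 (only option left). Eliminate 6 elsewhere: lane 1, lane 5, lane 6.
lane 4 must be 7 (only option left). Strike 7 from lane 1, lane 6.
So 3 goes to lane 1.

lane 1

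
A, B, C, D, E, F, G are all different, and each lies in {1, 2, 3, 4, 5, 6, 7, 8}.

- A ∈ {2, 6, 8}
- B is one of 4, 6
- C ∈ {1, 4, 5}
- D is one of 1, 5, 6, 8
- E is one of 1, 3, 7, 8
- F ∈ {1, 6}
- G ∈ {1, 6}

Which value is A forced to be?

2

F and G share exactly the 2 values {1, 6}; by pigeonhole those values go to them, so strike 1, 6 from A, B, C, D, E.
B must be 4 (only option left). Eliminate 4 elsewhere: C.
C's domain is down to {5}, so C = 5. Remove 5 from D.
That leaves D = 8. Eliminate 8 elsewhere: A, E.
So A = 2.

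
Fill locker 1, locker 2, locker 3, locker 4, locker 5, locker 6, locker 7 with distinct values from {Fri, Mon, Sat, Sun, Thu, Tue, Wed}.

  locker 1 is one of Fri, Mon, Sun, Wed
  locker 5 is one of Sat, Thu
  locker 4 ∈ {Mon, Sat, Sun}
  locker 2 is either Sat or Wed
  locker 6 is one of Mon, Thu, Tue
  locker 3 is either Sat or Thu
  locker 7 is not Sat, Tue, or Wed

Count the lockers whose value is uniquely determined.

2

The 7 variables draw from only 7 values {Fri, Mon, Sat, Sun, Thu, Tue, Wed}, so each is used; only locker 6 can be Tue, hence locker 6 = Tue.
locker 3 and locker 5 share exactly the 2 values {Sat, Thu}; by pigeonhole those values go to them, so strike Sat, Thu from locker 2, locker 4, locker 7.
locker 2's domain is down to {Wed}, so locker 2 = Wed. Remove Wed from locker 1.
Determined: locker 2=Wed, locker 6=Tue. The other lockers each still have more than one consistent value. That makes 2.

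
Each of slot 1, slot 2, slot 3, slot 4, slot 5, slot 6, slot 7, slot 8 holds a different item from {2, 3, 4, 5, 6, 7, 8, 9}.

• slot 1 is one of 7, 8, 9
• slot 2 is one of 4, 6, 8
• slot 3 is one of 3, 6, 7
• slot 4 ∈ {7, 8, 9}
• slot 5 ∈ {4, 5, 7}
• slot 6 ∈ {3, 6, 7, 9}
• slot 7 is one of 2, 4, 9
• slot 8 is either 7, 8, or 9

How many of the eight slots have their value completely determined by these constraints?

3

The 8 variables draw from only 8 values {2, 3, 4, 5, 6, 7, 8, 9}, so each is used; only slot 7 can be 2, hence slot 7 = 2.
The 7 still-open variables together cover exactly {3, 4, 5, 6, 7, 8, 9} — 7 values for 7 variables — and 5 appears only in slot 5's list, so slot 5 = 5.
Among the 6 still-open variables, 4 fits only slot 2 (and all 6 values in {3, 4, 6, 7, 8, 9} must be used), so slot 2 = 4.
slot 1, slot 4, slot 8 between them cover only {7, 8, 9} — a naked triple. Remove those values from slot 3, slot 6.
Determined: slot 2=4, slot 5=5, slot 7=2. The other slots each still have more than one consistent value. That makes 3.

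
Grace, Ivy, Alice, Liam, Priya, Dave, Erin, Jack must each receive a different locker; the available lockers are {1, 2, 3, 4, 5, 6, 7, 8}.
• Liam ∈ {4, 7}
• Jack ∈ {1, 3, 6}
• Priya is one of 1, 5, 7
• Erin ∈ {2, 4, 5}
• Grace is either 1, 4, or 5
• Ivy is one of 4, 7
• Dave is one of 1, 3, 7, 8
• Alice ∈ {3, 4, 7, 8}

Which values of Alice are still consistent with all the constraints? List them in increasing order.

3, 8

The 8 variables draw from only 8 values {1, 2, 3, 4, 5, 6, 7, 8}, so each is used; only Erin can be 2, hence Erin = 2.
The 7 still-open variables draw from only 7 values {1, 3, 4, 5, 6, 7, 8}, so each is used; only Jack can be 6, hence Jack = 6.
The 2 variables Ivy and Liam are confined to {4, 7}, which locks those values in; drop them from Grace, Alice, Priya, Dave.
Grace and Priya between them cover only {1, 5} — a naked pair. Remove those values from Dave.
No further eliminations apply; Alice can still be any of 3, 8.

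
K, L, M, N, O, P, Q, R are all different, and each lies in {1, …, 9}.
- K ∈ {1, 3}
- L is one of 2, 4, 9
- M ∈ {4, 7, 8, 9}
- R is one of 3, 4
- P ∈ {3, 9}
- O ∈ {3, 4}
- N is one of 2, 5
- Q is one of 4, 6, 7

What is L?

O and R share exactly the 2 values {3, 4}; by pigeonhole those values go to them, so strike 3, 4 from K, L, M, P, Q.
K must be 1 (only option left).
P's domain is down to {9}, so P = 9. So L, M can't be 9.
So L = 2.

2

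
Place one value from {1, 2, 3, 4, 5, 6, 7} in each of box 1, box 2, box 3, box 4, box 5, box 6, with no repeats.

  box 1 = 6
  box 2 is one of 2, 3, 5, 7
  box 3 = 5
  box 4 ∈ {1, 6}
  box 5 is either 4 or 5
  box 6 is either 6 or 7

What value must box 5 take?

box 1 must be 6 (only option left). Strike 6 from box 4, box 6.
box 3 must be 5 (only option left). Remove 5 from box 2, box 5.
So box 5 = 4.

4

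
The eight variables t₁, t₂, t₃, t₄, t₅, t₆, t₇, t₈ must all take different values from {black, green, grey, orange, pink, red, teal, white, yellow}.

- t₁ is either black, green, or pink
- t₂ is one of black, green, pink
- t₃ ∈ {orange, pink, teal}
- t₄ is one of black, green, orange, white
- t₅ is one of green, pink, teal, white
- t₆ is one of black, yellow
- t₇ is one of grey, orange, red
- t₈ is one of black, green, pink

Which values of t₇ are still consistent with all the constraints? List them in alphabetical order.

grey, red

The 3 variables t₁, t₂, t₈ are confined to {black, green, pink}, which locks those values in; drop them from t₃, t₄, t₅, t₆.
t₆'s domain is down to {yellow}, so t₆ = yellow.
t₃, t₄, t₅ share exactly the 3 values {orange, teal, white}; by pigeonhole those values go to them, so strike orange, teal, white from t₇.
No further eliminations apply; t₇ can still be any of grey, red.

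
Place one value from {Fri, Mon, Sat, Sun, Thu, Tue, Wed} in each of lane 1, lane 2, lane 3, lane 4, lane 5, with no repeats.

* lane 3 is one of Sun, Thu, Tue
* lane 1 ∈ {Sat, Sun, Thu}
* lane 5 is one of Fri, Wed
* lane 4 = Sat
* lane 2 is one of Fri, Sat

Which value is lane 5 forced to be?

Wed

lane 4's domain is down to {Sat}, so lane 4 = Sat. Remove Sat from lane 1, lane 2.
lane 2 has just one choice, so lane 2 = Fri. So lane 5 can't be Fri.
So lane 5 = Wed.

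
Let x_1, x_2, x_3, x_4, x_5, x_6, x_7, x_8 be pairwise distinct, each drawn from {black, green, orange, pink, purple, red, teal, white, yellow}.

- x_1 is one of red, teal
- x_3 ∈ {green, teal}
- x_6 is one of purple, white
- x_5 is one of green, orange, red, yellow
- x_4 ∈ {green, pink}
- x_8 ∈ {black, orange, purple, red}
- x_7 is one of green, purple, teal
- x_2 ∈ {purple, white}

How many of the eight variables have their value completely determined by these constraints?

2

x_2 and x_6 between them cover only {purple, white} — a naked pair. Remove those values from x_7, x_8.
x_3 and x_7 share exactly the 2 values {green, teal}; by pigeonhole those values go to them, so strike green, teal from x_1, x_4, x_5.
x_1 must be red (only option left). Eliminate red elsewhere: x_5, x_8.
x_4's domain is down to {pink}, so x_4 = pink.
Determined: x_1=red, x_4=pink. The other variables each still have more than one consistent value. That makes 2.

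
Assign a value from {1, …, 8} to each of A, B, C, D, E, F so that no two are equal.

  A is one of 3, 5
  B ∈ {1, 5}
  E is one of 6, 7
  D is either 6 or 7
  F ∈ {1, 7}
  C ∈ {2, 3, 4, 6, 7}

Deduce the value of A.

3

D and E share exactly the 2 values {6, 7}; by pigeonhole those values go to them, so strike 6, 7 from C, F.
F has just one choice, so F = 1. So B can't be 1.
B has just one choice, so B = 5. So A can't be 5.
So A = 3.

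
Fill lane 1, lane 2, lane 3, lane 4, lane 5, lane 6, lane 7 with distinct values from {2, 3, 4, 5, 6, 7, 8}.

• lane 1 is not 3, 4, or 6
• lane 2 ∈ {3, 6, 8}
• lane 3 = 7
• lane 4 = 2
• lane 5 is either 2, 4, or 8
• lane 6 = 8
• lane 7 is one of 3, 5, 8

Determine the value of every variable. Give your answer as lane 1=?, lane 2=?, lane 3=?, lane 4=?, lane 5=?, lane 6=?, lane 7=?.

lane 3's domain is down to {7}, so lane 3 = 7. Remove 7 from lane 1.
lane 4's domain is down to {2}, so lane 4 = 2. Remove 2 from lane 1, lane 5.
lane 6 has just one choice, so lane 6 = 8. So lane 1, lane 2, lane 5, lane 7 can't be 8.
lane 1 has just one choice, so lane 1 = 5. Eliminate 5 elsewhere: lane 7.
That leaves lane 5 = 4.
lane 7's domain is down to {3}, so lane 7 = 3. Remove 3 from lane 2.
lane 2 must be 6 (only option left).

lane 1=5, lane 2=6, lane 3=7, lane 4=2, lane 5=4, lane 6=8, lane 7=3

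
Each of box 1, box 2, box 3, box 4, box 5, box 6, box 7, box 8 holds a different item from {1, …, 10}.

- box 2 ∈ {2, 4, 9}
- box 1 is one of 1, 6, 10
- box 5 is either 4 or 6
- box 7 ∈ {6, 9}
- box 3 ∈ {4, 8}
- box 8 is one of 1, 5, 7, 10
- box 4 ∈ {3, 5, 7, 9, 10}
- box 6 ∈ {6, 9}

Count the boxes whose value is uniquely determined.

3

box 6 and box 7 share exactly the 2 values {6, 9}; by pigeonhole those values go to them, so strike 6, 9 from box 1, box 2, box 4, box 5.
That leaves box 5 = 4. Remove 4 from box 2, box 3.
box 2's domain is down to {2}, so box 2 = 2.
box 3 must be 8 (only option left).
Determined: box 2=2, box 3=8, box 5=4. The other boxes each still have more than one consistent value. That makes 3.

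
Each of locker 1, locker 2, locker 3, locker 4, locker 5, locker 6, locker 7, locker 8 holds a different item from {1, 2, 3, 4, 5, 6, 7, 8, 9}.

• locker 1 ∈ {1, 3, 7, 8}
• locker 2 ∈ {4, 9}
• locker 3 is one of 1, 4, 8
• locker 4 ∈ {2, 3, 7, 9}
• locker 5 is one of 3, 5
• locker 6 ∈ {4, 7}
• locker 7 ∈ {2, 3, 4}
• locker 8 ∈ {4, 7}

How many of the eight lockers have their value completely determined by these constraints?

2

The 8 variables draw from only 8 values {1, 2, 3, 4, 5, 7, 8, 9}, so each is used; only locker 5 can be 5, hence locker 5 = 5.
locker 6 and locker 8 share exactly the 2 values {4, 7}; by pigeonhole those values go to them, so strike 4, 7 from locker 1, locker 2, locker 3, locker 4, locker 7.
locker 2 must be 9 (only option left). So locker 4 can't be 9.
locker 4 and locker 7 share exactly the 2 values {2, 3}; by pigeonhole those values go to them, so strike 2, 3 from locker 1.
Determined: locker 2=9, locker 5=5. The other lockers each still have more than one consistent value. That makes 2.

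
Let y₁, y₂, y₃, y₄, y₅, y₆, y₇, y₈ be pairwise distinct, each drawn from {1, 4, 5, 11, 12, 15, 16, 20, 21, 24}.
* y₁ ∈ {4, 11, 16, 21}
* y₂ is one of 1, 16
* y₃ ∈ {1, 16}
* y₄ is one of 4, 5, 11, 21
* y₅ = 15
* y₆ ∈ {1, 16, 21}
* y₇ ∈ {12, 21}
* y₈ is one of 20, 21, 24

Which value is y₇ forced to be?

y₅ must be 15 (only option left).
The 2 variables y₂ and y₃ are confined to {1, 16}, which locks those values in; drop them from y₁, y₆.
y₆ has just one choice, so y₆ = 21. Eliminate 21 elsewhere: y₁, y₄, y₇, y₈.
So y₇ = 12.

12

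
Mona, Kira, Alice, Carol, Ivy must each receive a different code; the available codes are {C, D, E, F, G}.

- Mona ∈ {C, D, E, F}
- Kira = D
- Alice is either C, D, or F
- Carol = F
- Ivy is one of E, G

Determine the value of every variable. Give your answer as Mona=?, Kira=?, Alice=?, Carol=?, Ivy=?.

Kira must be D (only option left). Strike D from Mona, Alice.
That leaves Carol = F. Remove F from Mona, Alice.
Alice's domain is down to {C}, so Alice = C. Strike C from Mona.
That leaves Mona = E. So Ivy can't be E.
Ivy has just one choice, so Ivy = G.

Mona=E, Kira=D, Alice=C, Carol=F, Ivy=G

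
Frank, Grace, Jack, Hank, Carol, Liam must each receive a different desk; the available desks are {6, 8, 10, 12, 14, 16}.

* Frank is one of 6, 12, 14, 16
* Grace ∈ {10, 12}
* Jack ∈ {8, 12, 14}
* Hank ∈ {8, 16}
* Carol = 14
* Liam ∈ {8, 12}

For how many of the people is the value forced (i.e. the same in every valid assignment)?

Carol has just one choice, so Carol = 14. Strike 14 from Frank, Jack.
The 5 still-open variables draw from only 5 values {6, 8, 10, 12, 16}, so each is used; only Frank can be 6, hence Frank = 6.
The 4 still-open variables draw from only 4 values {8, 10, 12, 16}, so each is used; only Grace can be 10, hence Grace = 10.
The 3 still-open variables draw from only 3 values {8, 12, 16}, so each is used; only Hank can be 16, hence Hank = 16.
Determined: Frank=6, Grace=10, Hank=16, Carol=14. The other people each still have more than one consistent value. That makes 4.

4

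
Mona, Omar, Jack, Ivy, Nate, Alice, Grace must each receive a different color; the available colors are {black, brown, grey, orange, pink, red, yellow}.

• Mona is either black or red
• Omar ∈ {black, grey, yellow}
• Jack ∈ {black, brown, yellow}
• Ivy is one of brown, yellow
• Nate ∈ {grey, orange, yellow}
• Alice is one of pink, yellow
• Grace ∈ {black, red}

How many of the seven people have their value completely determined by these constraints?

3

Among the 7 variables, orange fits only Nate (and all 7 values in {black, brown, grey, orange, pink, red, yellow} must be used), so Nate = orange.
The 6 still-open variables draw from only 6 values {black, brown, grey, pink, red, yellow}, so each is used; only Omar can be grey, hence Omar = grey.
The 5 still-open variables together cover exactly {black, brown, pink, red, yellow} — 5 values for 5 variables — and pink appears only in Alice's list, so Alice = pink.
Mona and Grace share exactly the 2 values {black, red}; by pigeonhole those values go to them, so strike black, red from Jack.
Determined: Omar=grey, Nate=orange, Alice=pink. The other people each still have more than one consistent value. That makes 3.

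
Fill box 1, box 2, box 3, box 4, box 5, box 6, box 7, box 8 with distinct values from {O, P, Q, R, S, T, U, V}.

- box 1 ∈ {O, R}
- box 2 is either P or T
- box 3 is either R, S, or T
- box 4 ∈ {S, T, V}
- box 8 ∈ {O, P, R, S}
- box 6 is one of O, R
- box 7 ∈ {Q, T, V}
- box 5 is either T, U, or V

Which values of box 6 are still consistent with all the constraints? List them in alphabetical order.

O, R

The 8 variables draw from only 8 values {O, P, Q, R, S, T, U, V}, so each is used; only box 7 can be Q, hence box 7 = Q.
The 7 still-open variables together cover exactly {O, P, R, S, T, U, V} — 7 values for 7 variables — and U appears only in box 5's list, so box 5 = U.
The 6 still-open variables together cover exactly {O, P, R, S, T, V} — 6 values for 6 variables — and V appears only in box 4's list, so box 4 = V.
box 1 and box 6 share exactly the 2 values {O, R}; by pigeonhole those values go to them, so strike O, R from box 3, box 8.
No further eliminations apply; box 6 can still be any of O, R.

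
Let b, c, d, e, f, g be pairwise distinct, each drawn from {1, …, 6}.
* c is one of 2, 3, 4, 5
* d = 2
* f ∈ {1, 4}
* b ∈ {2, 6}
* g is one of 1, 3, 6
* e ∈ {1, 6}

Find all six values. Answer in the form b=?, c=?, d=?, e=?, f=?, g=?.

d's domain is down to {2}, so d = 2. Strike 2 from b, c.
b has just one choice, so b = 6. So e, g can't be 6.
e's domain is down to {1}, so e = 1. Strike 1 from f, g.
f must be 4 (only option left). Remove 4 from c.
That leaves g = 3. Remove 3 from c.
That leaves c = 5.

b=6, c=5, d=2, e=1, f=4, g=3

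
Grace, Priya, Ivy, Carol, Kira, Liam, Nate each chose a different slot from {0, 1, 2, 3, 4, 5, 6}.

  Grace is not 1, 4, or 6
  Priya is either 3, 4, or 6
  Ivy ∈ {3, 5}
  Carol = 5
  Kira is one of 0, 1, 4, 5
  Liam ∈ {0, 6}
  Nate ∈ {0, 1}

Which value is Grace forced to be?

Carol's domain is down to {5}, so Carol = 5. Remove 5 from Grace, Ivy, Kira.
That leaves Ivy = 3. Eliminate 3 elsewhere: Grace, Priya.
The 5 still-open variables together cover exactly {0, 1, 2, 4, 6} — 5 values for 5 variables — and 2 appears only in Grace's list, so Grace = 2.

2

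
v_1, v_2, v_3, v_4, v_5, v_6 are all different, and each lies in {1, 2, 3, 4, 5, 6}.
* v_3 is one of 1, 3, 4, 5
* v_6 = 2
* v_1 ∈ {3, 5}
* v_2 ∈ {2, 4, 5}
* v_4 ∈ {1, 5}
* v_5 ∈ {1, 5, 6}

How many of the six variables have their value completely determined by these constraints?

2

v_6's domain is down to {2}, so v_6 = 2. Eliminate 2 elsewhere: v_2.
The 5 still-open variables together cover exactly {1, 3, 4, 5, 6} — 5 values for 5 variables — and 6 appears only in v_5's list, so v_5 = 6.
Determined: v_5=6, v_6=2. The other variables each still have more than one consistent value. That makes 2.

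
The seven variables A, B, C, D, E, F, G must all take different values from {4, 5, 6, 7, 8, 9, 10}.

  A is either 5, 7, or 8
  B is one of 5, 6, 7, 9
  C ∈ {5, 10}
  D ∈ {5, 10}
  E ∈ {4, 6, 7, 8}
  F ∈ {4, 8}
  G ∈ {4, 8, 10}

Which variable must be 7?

Among the 7 variables, 9 fits only B (and all 7 values in {4, 5, 6, 7, 8, 9, 10} must be used), so B = 9.
The 6 still-open variables together cover exactly {4, 5, 6, 7, 8, 10} — 6 values for 6 variables — and 6 appears only in E's list, so E = 6.
Among the 5 still-open variables, 7 fits only A (and all 5 values in {4, 5, 7, 8, 10} must be used), so A = 7.

A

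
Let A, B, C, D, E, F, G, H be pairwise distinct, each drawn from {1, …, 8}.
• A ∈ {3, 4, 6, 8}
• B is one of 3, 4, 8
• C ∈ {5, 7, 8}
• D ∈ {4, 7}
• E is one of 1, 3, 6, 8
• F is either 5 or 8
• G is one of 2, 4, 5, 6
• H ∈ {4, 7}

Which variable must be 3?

B

Among the 8 variables, 1 fits only E (and all 8 values in {1, 2, 3, 4, 5, 6, 7, 8} must be used), so E = 1.
Among the 7 still-open variables, 2 fits only G (and all 7 values in {2, 3, 4, 5, 6, 7, 8} must be used), so G = 2.
Among the 6 still-open variables, 6 fits only A (and all 6 values in {3, 4, 5, 6, 7, 8} must be used), so A = 6.
The 5 still-open variables draw from only 5 values {3, 4, 5, 7, 8}, so each is used; only B can be 3, hence B = 3.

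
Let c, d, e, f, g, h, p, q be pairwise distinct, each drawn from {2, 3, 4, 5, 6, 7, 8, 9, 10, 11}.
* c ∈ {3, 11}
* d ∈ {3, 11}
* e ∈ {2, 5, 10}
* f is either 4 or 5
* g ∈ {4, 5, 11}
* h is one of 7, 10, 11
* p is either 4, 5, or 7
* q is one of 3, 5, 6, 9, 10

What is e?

The 2 variables c and d are confined to {3, 11}, which locks those values in; drop them from g, h, q.
f and g share exactly the 2 values {4, 5}; by pigeonhole those values go to them, so strike 4, 5 from e, p, q.
That leaves p = 7. Strike 7 from h.
h's domain is down to {10}, so h = 10. Eliminate 10 elsewhere: e, q.
So e = 2.

2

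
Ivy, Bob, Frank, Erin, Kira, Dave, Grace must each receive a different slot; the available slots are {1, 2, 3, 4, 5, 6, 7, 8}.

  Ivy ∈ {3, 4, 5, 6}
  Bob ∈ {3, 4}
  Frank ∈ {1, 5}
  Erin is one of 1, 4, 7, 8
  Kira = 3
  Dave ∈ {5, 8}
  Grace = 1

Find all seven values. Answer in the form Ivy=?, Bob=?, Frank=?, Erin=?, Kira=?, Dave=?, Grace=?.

Ivy=6, Bob=4, Frank=5, Erin=7, Kira=3, Dave=8, Grace=1

Kira must be 3 (only option left). So Ivy, Bob can't be 3.
Grace has just one choice, so Grace = 1. So Frank, Erin can't be 1.
Bob has just one choice, so Bob = 4. Strike 4 from Ivy, Erin.
Frank must be 5 (only option left). So Ivy, Dave can't be 5.
Dave must be 8 (only option left). Strike 8 from Erin.
Ivy has just one choice, so Ivy = 6.
Erin has just one choice, so Erin = 7.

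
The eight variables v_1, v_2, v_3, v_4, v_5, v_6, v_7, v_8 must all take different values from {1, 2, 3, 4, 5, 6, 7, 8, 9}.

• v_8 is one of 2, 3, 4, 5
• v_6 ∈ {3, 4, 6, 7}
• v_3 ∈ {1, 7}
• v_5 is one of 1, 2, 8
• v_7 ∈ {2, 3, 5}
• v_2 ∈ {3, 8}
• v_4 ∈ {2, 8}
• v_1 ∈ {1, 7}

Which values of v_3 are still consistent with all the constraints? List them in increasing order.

1, 7

The 8 variables draw from only 8 values {1, 2, 3, 4, 5, 6, 7, 8}, so each is used; only v_6 can be 6, hence v_6 = 6.
The 7 still-open variables together cover exactly {1, 2, 3, 4, 5, 7, 8} — 7 values for 7 variables — and 4 appears only in v_8's list, so v_8 = 4.
The 6 still-open variables draw from only 6 values {1, 2, 3, 5, 7, 8}, so each is used; only v_7 can be 5, hence v_7 = 5.
The 5 still-open variables together cover exactly {1, 2, 3, 7, 8} — 5 values for 5 variables — and 3 appears only in v_2's list, so v_2 = 3.
v_1 and v_3 share exactly the 2 values {1, 7}; by pigeonhole those values go to them, so strike 1, 7 from v_5.
No further eliminations apply; v_3 can still be any of 1, 7.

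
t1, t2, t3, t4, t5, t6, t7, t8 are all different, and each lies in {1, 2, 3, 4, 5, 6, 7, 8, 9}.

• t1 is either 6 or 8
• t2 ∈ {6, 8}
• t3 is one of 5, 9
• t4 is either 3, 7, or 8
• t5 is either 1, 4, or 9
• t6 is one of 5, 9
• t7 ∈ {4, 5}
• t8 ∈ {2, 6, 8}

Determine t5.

1

The 2 variables t1 and t2 are confined to {6, 8}, which locks those values in; drop them from t4, t8.
t8's domain is down to {2}, so t8 = 2.
The 2 variables t3 and t6 are confined to {5, 9}, which locks those values in; drop them from t5, t7.
t7 must be 4 (only option left). So t5 can't be 4.
So t5 = 1.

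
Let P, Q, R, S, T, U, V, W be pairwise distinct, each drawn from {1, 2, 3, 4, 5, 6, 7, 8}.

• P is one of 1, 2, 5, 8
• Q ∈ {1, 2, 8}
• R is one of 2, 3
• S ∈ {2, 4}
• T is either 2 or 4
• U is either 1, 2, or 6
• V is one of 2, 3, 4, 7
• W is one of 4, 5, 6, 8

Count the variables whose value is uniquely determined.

2

The 8 variables draw from only 8 values {1, 2, 3, 4, 5, 6, 7, 8}, so each is used; only V can be 7, hence V = 7.
The 7 still-open variables draw from only 7 values {1, 2, 3, 4, 5, 6, 8}, so each is used; only R can be 3, hence R = 3.
S and T between them cover only {2, 4} — a naked pair. Remove those values from P, Q, U, W.
Determined: R=3, V=7. The other variables each still have more than one consistent value. That makes 2.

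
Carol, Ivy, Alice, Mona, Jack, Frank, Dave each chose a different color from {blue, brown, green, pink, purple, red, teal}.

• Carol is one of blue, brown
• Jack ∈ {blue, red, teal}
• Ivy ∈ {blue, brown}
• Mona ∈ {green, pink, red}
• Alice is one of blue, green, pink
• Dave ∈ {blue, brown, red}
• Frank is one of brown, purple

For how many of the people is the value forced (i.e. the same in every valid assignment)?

3

Among the 7 variables, purple fits only Frank (and all 7 values in {blue, brown, green, pink, purple, red, teal} must be used), so Frank = purple.
The 6 still-open variables draw from only 6 values {blue, brown, green, pink, red, teal}, so each is used; only Jack can be teal, hence Jack = teal.
Carol and Ivy between them cover only {blue, brown} — a naked pair. Remove those values from Alice, Dave.
Dave's domain is down to {red}, so Dave = red. Remove red from Mona.
Determined: Jack=teal, Frank=purple, Dave=red. The other people each still have more than one consistent value. That makes 3.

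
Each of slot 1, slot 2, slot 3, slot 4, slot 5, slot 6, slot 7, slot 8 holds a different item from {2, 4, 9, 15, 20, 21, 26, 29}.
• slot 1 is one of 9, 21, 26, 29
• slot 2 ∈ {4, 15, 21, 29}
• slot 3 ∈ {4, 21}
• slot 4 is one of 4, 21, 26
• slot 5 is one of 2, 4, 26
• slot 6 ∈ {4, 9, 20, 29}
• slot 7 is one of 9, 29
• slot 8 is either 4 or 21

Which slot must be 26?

slot 4

The 8 variables together cover exactly {2, 4, 9, 15, 20, 21, 26, 29} — 8 values for 8 variables — and 2 appears only in slot 5's list, so slot 5 = 2.
The 7 still-open variables draw from only 7 values {4, 9, 15, 20, 21, 26, 29}, so each is used; only slot 2 can be 15, hence slot 2 = 15.
The 6 still-open variables together cover exactly {4, 9, 20, 21, 26, 29} — 6 values for 6 variables — and 20 appears only in slot 6's list, so slot 6 = 20.
slot 3 and slot 8 share exactly the 2 values {4, 21}; by pigeonhole those values go to them, so strike 4, 21 from slot 1, slot 4.
So 26 goes to slot 4.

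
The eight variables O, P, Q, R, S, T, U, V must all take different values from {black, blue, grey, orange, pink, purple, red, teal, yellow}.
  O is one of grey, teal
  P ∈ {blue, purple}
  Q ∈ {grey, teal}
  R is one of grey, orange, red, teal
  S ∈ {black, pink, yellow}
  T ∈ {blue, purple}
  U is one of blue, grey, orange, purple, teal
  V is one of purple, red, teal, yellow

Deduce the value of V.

The 2 variables O and Q are confined to {grey, teal}, which locks those values in; drop them from R, U, V.
The 2 variables P and T are confined to {blue, purple}, which locks those values in; drop them from U, V.
U's domain is down to {orange}, so U = orange. Strike orange from R.
That leaves R = red. Remove red from V.
So V = yellow.

yellow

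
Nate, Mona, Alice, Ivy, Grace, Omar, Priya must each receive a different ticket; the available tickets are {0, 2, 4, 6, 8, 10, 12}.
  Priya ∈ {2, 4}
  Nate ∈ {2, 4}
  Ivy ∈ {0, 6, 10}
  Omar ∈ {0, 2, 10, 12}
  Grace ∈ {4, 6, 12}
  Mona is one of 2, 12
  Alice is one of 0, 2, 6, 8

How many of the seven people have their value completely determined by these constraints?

The 7 variables together cover exactly {0, 2, 4, 6, 8, 10, 12} — 7 values for 7 variables — and 8 appears only in Alice's list, so Alice = 8.
Nate and Priya between them cover only {2, 4} — a naked pair. Remove those values from Mona, Grace, Omar.
That leaves Mona = 12. Strike 12 from Grace, Omar.
That leaves Grace = 6. Eliminate 6 elsewhere: Ivy.
Determined: Mona=12, Alice=8, Grace=6. The other people each still have more than one consistent value. That makes 3.

3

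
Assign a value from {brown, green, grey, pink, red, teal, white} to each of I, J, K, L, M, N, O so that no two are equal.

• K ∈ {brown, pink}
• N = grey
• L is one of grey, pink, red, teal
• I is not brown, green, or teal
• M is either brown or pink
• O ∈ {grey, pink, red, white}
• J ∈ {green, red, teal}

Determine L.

teal

N's domain is down to {grey}, so N = grey. Remove grey from I, L, O.
The 6 still-open variables together cover exactly {brown, green, pink, red, teal, white} — 6 values for 6 variables — and green appears only in J's list, so J = green.
The 5 still-open variables together cover exactly {brown, pink, red, teal, white} — 5 values for 5 variables — and teal appears only in L's list, so L = teal.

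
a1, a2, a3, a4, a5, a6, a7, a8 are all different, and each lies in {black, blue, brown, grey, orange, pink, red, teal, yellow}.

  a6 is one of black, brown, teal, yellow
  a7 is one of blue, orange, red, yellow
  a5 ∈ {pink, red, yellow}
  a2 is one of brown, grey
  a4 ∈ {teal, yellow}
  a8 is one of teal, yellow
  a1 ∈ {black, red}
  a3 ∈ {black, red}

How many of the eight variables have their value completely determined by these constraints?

3

a1 and a3 share exactly the 2 values {black, red}; by pigeonhole those values go to them, so strike black, red from a5, a6, a7.
a4 and a8 between them cover only {teal, yellow} — a naked pair. Remove those values from a5, a6, a7.
That leaves a5 = pink.
a6 has just one choice, so a6 = brown. Eliminate brown elsewhere: a2.
a2's domain is down to {grey}, so a2 = grey.
Determined: a2=grey, a5=pink, a6=brown. The other variables each still have more than one consistent value. That makes 3.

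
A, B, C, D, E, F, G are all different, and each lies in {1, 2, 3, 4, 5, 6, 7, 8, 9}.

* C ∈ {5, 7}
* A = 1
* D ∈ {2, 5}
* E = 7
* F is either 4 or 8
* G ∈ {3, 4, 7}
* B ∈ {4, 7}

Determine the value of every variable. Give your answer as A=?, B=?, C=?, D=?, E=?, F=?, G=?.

A=1, B=4, C=5, D=2, E=7, F=8, G=3

A's domain is down to {1}, so A = 1.
E's domain is down to {7}, so E = 7. Eliminate 7 elsewhere: B, C, G.
B has just one choice, so B = 4. Remove 4 from F, G.
That leaves C = 5. Remove 5 from D.
D must be 2 (only option left).
F must be 8 (only option left).
G has just one choice, so G = 3.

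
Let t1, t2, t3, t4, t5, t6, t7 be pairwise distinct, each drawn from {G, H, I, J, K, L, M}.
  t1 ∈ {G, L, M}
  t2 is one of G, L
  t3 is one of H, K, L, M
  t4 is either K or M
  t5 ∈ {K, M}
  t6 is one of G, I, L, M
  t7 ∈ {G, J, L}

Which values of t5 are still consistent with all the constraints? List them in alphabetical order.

The 7 variables together cover exactly {G, H, I, J, K, L, M} — 7 values for 7 variables — and H appears only in t3's list, so t3 = H.
The 6 still-open variables draw from only 6 values {G, I, J, K, L, M}, so each is used; only t6 can be I, hence t6 = I.
The 5 still-open variables together cover exactly {G, J, K, L, M} — 5 values for 5 variables — and J appears only in t7's list, so t7 = J.
The 2 variables t4 and t5 are confined to {K, M}, which locks those values in; drop them from t1.
No further eliminations apply; t5 can still be any of K, M.

K, M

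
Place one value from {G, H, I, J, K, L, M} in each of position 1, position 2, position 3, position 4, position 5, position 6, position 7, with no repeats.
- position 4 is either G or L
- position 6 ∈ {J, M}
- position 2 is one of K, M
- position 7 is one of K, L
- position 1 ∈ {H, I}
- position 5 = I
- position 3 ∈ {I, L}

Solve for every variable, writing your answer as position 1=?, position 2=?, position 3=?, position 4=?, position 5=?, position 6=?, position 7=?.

position 1=H, position 2=M, position 3=L, position 4=G, position 5=I, position 6=J, position 7=K

position 5's domain is down to {I}, so position 5 = I. Strike I from position 1, position 3.
That leaves position 1 = H.
position 3's domain is down to {L}, so position 3 = L. Strike L from position 4, position 7.
That leaves position 4 = G.
position 7 must be K (only option left). Remove K from position 2.
position 2 has just one choice, so position 2 = M. Strike M from position 6.
position 6 has just one choice, so position 6 = J.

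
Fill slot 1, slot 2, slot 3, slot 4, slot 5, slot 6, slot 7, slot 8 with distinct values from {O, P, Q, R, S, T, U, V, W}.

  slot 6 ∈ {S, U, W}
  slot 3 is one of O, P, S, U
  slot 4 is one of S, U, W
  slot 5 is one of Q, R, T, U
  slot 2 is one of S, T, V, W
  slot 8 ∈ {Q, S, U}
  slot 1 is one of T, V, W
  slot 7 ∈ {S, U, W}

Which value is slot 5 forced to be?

R

slot 4, slot 6, slot 7 between them cover only {S, U, W} — a naked triple. Remove those values from slot 1, slot 2, slot 3, slot 5, slot 8.
slot 8 must be Q (only option left). Remove Q from slot 5.
slot 1 and slot 2 between them cover only {T, V} — a naked pair. Remove those values from slot 5.
So slot 5 = R.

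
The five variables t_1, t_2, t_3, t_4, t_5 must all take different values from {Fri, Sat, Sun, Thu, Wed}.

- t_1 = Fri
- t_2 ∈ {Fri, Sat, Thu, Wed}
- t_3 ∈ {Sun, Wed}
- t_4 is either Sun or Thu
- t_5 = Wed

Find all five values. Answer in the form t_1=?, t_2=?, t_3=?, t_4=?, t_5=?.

t_1 has just one choice, so t_1 = Fri. Eliminate Fri elsewhere: t_2.
t_5 must be Wed (only option left). Eliminate Wed elsewhere: t_2, t_3.
t_3's domain is down to {Sun}, so t_3 = Sun. So t_4 can't be Sun.
t_4 must be Thu (only option left). Eliminate Thu elsewhere: t_2.
That leaves t_2 = Sat.

t_1=Fri, t_2=Sat, t_3=Sun, t_4=Thu, t_5=Wed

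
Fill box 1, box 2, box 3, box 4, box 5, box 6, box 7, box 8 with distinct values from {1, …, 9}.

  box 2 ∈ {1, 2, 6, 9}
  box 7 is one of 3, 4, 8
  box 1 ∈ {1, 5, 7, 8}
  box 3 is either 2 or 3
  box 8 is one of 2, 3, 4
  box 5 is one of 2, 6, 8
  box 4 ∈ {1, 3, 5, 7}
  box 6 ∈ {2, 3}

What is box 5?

box 3 and box 6 between them cover only {2, 3} — a naked pair. Remove those values from box 2, box 4, box 5, box 7, box 8.
box 8's domain is down to {4}, so box 8 = 4. So box 7 can't be 4.
box 7 has just one choice, so box 7 = 8. Remove 8 from box 1, box 5.
So box 5 = 6.

6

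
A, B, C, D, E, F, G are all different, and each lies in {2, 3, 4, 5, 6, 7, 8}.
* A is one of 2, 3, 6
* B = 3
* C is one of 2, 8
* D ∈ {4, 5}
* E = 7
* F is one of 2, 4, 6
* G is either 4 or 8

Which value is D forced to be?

5

B's domain is down to {3}, so B = 3. Remove 3 from A.
That leaves E = 7.
Among the 5 still-open variables, 5 fits only D (and all 5 values in {2, 4, 5, 6, 8} must be used), so D = 5.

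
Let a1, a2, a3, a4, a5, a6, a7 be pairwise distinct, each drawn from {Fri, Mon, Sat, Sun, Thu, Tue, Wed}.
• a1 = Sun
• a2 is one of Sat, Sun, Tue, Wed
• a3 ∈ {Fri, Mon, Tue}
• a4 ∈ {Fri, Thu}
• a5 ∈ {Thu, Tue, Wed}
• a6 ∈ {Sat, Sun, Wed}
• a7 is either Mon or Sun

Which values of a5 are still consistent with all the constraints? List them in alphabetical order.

Thu, Tue, Wed

a1 has just one choice, so a1 = Sun. Eliminate Sun elsewhere: a2, a6, a7.
a7's domain is down to {Mon}, so a7 = Mon. Remove Mon from a3.
No further eliminations apply; a5 can still be any of Thu, Tue, Wed.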